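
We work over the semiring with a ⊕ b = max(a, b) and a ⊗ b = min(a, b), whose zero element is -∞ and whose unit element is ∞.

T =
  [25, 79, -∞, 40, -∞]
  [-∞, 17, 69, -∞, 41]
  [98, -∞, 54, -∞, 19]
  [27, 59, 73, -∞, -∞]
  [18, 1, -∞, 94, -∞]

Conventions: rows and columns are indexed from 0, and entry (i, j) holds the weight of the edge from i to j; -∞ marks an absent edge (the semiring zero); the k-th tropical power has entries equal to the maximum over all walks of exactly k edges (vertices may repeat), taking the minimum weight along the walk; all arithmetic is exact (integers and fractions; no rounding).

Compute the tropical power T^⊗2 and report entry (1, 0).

T^⊗2:
  [27, 40, 69, 25, 41]
  [69, 17, 54, 41, 19]
  [54, 79, 54, 40, 19]
  [73, 27, 59, 27, 41]
  [27, 59, 73, 18, 1]
Key observation: the optimum is the walk 1->2->0, with weight 69 min 98 = 69.
Optimal value attained by: walk 1->2->0.
Answer: (T^⊗2)[1][0] = 69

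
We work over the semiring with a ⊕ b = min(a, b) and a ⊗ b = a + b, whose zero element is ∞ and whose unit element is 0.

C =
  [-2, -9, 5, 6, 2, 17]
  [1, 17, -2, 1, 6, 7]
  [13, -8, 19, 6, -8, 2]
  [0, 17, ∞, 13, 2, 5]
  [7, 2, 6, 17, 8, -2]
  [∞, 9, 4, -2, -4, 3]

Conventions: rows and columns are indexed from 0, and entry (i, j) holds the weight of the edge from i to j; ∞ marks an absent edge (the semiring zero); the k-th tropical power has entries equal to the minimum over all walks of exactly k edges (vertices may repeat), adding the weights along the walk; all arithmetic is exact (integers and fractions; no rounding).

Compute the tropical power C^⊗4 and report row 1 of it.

C^⊗2:
  [-8, -11, -11, -8, -3, -2]
  [-1, -10, 6, 4, -10, 0]
  [-7, -6, -10, -7, -2, -10]
  [-2, -9, 5, 3, 1, 0]
  [3, -2, 0, -4, -6, 1]
  [-2, -4, 2, 1, -4, -6]
C^⊗3:
  [-10, -19, -13, -10, -19, -9]
  [-9, -10, -12, -9, -4, -12]
  [-9, -18, -8, -12, -18, -8]
  [-8, -11, -11, -8, -4, -2]
  [-4, -8, -4, -1, -8, -8]
  [-4, -11, -6, -8, -10, -6]
C^⊗4:
  [-18, -21, -21, -18, -21, -21]
  [-11, -20, -12, -14, -20, -10]
  [-17, -18, -20, -17, -16, -20]
  [-10, -19, -13, -10, -19, -9]
  [-7, -13, -10, -10, -12, -10]
  [-10, -14, -13, -10, -14, -12]
Answer: row 1 of C^⊗4 = [-11, -20, -12, -14, -20, -10]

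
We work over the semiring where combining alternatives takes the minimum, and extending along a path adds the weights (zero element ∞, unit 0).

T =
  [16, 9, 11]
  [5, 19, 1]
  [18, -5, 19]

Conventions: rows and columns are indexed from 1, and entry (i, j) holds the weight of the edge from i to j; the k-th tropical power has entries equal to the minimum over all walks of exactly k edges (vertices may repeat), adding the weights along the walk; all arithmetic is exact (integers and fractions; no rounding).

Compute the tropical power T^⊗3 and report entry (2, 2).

T^⊗2:
  [14, 6, 10]
  [19, -4, 16]
  [0, 14, -4]
T^⊗3:
  [11, 5, 7]
  [1, 11, -3]
  [14, -9, 11]
Key observation: the optimum is the walk 2->1->3->2, with weight 5 + 11 + (-5) = 11.
Optimal value attained by: walk 2->1->3->2.
Answer: (T^⊗3)[2][2] = 11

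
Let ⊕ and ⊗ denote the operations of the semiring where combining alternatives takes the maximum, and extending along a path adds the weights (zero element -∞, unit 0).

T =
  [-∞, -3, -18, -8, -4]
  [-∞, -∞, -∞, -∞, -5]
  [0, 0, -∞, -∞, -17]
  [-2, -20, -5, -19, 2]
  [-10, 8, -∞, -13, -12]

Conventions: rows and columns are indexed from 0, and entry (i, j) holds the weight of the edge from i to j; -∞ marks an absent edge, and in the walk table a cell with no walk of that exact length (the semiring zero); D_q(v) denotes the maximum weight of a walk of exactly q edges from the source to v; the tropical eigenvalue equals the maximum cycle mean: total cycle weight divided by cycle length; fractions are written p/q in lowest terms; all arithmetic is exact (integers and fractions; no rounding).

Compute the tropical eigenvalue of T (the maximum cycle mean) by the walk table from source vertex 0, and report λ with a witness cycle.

q=0: [0, -∞, -∞, -∞, -∞]
q=1: [-∞, -3, -18, -8, -4]
q=2: [-10, 4, -13, -17, -6]
q=3: [-13, 2, -22, -18, -1]
q=4: [-11, 7, -23, -14, -3]
q=5: [-13, 5, -19, -16, 2]
Optimal cycle mean attained by: cycle 1->4->1, total (-5) + 8, length 2.
Answer: λ = 3/2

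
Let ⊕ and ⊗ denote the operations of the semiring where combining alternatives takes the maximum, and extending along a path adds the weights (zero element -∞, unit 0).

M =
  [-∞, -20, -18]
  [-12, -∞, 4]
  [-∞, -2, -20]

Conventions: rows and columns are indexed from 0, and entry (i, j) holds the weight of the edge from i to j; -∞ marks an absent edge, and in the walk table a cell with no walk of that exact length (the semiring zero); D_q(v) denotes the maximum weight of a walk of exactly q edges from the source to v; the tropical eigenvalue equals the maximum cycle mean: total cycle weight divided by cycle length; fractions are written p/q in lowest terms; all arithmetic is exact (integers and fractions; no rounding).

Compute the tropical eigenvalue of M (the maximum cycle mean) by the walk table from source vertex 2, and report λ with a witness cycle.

q=0: [-∞, -∞, 0]
q=1: [-∞, -2, -20]
q=2: [-14, -22, 2]
q=3: [-34, 0, -18]
Optimal cycle mean attained by: cycle 1->2->1, total 4 + (-2), length 2.
Answer: λ = 1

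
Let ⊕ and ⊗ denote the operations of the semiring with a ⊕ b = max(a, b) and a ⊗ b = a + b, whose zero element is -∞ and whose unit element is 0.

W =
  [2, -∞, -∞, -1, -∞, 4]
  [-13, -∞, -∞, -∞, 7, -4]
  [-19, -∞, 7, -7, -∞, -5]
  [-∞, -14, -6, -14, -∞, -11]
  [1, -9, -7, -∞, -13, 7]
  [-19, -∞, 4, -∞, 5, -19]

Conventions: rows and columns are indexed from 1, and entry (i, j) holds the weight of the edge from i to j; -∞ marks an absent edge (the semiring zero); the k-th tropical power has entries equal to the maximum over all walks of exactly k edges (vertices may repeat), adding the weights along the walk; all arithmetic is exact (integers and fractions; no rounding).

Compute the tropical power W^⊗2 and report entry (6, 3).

W^⊗2:
  [4, -15, 8, 1, 9, 6]
  [8, -2, 0, -14, 1, 14]
  [-12, -21, 14, 0, 0, 2]
  [-25, -28, 1, -13, -6, -11]
  [3, -22, 11, 0, 12, 5]
  [6, -4, 11, -3, -8, 12]
Key observation: the optimum is the walk 6->3->3, with weight 4 + 7 = 11.
Optimal value attained by: walk 6->3->3.
Answer: (W^⊗2)[6][3] = 11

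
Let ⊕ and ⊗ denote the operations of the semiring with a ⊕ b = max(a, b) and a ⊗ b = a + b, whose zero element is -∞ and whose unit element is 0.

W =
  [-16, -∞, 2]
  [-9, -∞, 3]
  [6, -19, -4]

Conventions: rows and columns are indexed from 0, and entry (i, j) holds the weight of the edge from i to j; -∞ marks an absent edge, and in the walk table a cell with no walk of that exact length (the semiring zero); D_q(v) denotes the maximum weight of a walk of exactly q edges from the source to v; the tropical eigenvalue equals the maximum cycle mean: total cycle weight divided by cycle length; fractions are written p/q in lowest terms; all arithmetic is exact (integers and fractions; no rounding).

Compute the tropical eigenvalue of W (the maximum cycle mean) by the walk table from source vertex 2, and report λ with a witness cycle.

q=0: [-∞, -∞, 0]
q=1: [6, -19, -4]
q=2: [2, -23, 8]
q=3: [14, -11, 4]
Optimal cycle mean attained by: cycle 0->2->0, total 2 + 6, length 2.
Answer: λ = 4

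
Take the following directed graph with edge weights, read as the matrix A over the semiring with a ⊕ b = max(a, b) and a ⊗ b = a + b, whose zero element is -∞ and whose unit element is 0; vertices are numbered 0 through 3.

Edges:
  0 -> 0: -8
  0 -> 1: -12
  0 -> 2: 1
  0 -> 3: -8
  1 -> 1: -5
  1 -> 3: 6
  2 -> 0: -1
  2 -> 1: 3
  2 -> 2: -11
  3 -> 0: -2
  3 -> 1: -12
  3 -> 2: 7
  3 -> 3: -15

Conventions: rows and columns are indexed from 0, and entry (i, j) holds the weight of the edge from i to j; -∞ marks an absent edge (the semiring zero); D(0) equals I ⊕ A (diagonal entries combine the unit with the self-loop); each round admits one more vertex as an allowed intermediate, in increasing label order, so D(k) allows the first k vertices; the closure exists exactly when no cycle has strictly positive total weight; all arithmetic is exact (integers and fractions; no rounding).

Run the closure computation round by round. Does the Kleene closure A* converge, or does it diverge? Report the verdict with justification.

D(0):
  [0, -12, 1, -8]
  [-∞, 0, -∞, 6]
  [-1, 3, 0, -∞]
  [-2, -12, 7, 0]
D(1):
  [0, -12, 1, -8]
  [-∞, 0, -∞, 6]
  [-1, 3, 0, -9]
  [-2, -12, 7, 0]
D(2):
  [0, -12, 1, -6]
  [-∞, 0, -∞, 6]
  [-1, 3, 0, 9]
  [-2, -12, 7, 0]
Detection: at round 3, diagonal entry (3, 3) turns strictly positive.
Key observation: the cycle 3->0->2->1->3 has total weight (-2) + 1 + 3 + 6, which is strictly positive.
Answer: DIVERGES — positive cycle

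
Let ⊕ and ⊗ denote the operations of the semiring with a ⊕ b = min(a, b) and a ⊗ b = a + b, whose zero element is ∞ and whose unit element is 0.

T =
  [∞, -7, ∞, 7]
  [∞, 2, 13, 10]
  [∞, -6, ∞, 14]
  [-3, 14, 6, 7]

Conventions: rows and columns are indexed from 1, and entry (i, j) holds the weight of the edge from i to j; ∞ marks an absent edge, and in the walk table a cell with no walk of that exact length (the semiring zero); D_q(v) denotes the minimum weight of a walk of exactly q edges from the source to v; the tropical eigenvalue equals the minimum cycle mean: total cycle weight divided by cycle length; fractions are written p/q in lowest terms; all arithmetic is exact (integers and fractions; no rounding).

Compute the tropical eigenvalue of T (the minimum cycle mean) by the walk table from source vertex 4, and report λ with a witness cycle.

q=0: [∞, ∞, ∞, 0]
q=1: [-3, 14, 6, 7]
q=2: [4, -10, 13, 4]
q=3: [1, -8, 3, 0]
q=4: [-3, -6, 5, 2]
Optimal cycle mean attained by: cycle 1->2->4->1, total (-7) + 10 + (-3), length 3.
Answer: λ = 0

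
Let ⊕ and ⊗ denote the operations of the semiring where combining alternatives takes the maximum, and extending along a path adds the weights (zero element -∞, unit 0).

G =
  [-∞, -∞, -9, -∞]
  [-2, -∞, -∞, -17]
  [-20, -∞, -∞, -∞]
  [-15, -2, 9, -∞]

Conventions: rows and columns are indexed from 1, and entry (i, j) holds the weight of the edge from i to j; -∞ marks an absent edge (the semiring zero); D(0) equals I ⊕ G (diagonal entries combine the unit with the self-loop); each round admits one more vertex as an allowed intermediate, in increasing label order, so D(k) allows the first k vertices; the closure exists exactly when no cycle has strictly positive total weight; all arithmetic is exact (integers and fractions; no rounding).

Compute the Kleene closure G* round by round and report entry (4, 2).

D(0):
  [0, -∞, -9, -∞]
  [-2, 0, -∞, -17]
  [-20, -∞, 0, -∞]
  [-15, -2, 9, 0]
D(1):
  [0, -∞, -9, -∞]
  [-2, 0, -11, -17]
  [-20, -∞, 0, -∞]
  [-15, -2, 9, 0]
D(2):
  [0, -∞, -9, -∞]
  [-2, 0, -11, -17]
  [-20, -∞, 0, -∞]
  [-4, -2, 9, 0]
D(3):
  [0, -∞, -9, -∞]
  [-2, 0, -11, -17]
  [-20, -∞, 0, -∞]
  [-4, -2, 9, 0]
D(4):
  [0, -∞, -9, -∞]
  [-2, 0, -8, -17]
  [-20, -∞, 0, -∞]
  [-4, -2, 9, 0]
Answer: G*[4][2] = -2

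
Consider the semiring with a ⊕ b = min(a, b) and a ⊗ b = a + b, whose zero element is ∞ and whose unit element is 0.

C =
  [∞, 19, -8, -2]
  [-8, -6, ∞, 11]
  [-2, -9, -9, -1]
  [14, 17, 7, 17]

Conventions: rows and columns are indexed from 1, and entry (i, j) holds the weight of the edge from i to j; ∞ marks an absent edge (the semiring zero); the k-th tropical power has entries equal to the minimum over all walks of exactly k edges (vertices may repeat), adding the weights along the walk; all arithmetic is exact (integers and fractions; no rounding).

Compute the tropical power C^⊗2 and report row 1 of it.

C^⊗2:
  [-10, -17, -17, -9]
  [-14, -12, -16, -10]
  [-17, -18, -18, -10]
  [5, -2, -2, 6]
Answer: row 1 of C^⊗2 = [-10, -17, -17, -9]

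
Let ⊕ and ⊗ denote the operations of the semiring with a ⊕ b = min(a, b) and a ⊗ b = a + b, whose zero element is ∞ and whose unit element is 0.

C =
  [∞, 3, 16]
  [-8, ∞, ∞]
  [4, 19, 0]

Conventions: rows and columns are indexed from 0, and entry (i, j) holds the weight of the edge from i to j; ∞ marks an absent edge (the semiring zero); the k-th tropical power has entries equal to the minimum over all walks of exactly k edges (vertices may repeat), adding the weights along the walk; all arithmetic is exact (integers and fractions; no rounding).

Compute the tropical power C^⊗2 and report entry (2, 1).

C^⊗2:
  [-5, 35, 16]
  [∞, -5, 8]
  [4, 7, 0]
Key observation: the optimum is the walk 2->0->1, with weight 4 + 3 = 7.
Optimal value attained by: walk 2->0->1.
Answer: (C^⊗2)[2][1] = 7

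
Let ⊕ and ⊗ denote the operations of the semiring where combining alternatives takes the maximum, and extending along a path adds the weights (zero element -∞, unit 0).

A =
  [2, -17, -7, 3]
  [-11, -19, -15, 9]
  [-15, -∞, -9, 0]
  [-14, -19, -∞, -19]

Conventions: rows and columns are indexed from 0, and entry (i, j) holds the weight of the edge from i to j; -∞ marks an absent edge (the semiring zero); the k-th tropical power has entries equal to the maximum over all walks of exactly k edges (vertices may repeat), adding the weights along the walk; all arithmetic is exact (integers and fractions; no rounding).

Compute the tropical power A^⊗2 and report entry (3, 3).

A^⊗2:
  [4, -15, -5, 5]
  [-5, -10, -18, -8]
  [-13, -19, -18, -9]
  [-12, -31, -21, -10]
Key observation: the optimum is the walk 3->1->3, with weight (-19) + 9 = -10.
Optimal value attained by: walk 3->1->3.
Answer: (A^⊗2)[3][3] = -10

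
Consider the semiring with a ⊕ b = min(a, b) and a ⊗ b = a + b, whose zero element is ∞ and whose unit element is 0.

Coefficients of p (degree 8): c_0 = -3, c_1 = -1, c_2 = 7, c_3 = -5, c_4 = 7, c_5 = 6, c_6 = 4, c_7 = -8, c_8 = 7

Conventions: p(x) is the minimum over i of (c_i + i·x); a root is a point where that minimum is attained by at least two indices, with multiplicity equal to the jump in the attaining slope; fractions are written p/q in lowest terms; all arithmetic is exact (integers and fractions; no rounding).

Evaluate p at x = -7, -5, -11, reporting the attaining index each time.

p(-7) = min(-3+0·(-7)=-3, -1+1·(-7)=-8, 7+2·(-7)=-7, -5+3·(-7)=-26, 7+4·(-7)=-21, 6+5·(-7)=-29, 4+6·(-7)=-38, -8+7·(-7)=-57, 7+8·(-7)=-49) = -57 (attained by i=7)
p(-5) = min(-3+0·(-5)=-3, -1+1·(-5)=-6, 7+2·(-5)=-3, -5+3·(-5)=-20, 7+4·(-5)=-13, 6+5·(-5)=-19, 4+6·(-5)=-26, -8+7·(-5)=-43, 7+8·(-5)=-33) = -43 (attained by i=7)
p(-11) = min(-3+0·(-11)=-3, -1+1·(-11)=-12, 7+2·(-11)=-15, -5+3·(-11)=-38, 7+4·(-11)=-37, 6+5·(-11)=-49, 4+6·(-11)=-62, -8+7·(-11)=-85, 7+8·(-11)=-81) = -85 (attained by i=7)
Answer: p(-7) = -57; p(-5) = -43; p(-11) = -85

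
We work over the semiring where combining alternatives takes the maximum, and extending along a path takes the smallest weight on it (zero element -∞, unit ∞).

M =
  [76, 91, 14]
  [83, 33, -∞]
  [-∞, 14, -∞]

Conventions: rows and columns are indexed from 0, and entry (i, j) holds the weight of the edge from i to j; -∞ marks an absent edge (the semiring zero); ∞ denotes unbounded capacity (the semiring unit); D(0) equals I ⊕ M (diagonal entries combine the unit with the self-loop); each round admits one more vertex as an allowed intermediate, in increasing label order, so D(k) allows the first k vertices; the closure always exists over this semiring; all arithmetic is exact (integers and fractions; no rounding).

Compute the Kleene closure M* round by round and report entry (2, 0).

D(0):
  [∞, 91, 14]
  [83, ∞, -∞]
  [-∞, 14, ∞]
D(1):
  [∞, 91, 14]
  [83, ∞, 14]
  [-∞, 14, ∞]
D(2):
  [∞, 91, 14]
  [83, ∞, 14]
  [14, 14, ∞]
D(3):
  [∞, 91, 14]
  [83, ∞, 14]
  [14, 14, ∞]
Answer: M*[2][0] = 14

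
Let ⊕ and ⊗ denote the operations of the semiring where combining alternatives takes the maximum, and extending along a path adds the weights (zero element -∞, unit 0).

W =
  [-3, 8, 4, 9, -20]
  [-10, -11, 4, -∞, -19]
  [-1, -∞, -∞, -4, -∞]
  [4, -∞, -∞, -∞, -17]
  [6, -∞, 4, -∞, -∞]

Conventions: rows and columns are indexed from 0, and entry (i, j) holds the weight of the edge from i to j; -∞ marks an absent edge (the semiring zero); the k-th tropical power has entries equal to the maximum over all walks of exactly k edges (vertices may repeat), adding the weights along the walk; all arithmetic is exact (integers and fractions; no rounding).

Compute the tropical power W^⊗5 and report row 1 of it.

W^⊗2:
  [13, 5, 12, 6, -8]
  [3, -2, -6, 0, -30]
  [0, 7, 3, 8, -21]
  [1, 12, 8, 13, -16]
  [3, 14, 10, 15, -14]
W^⊗3:
  [11, 21, 17, 22, -7]
  [4, 11, 7, 12, -17]
  [12, 8, 11, 9, -9]
  [17, 9, 16, 10, -4]
  [19, 11, 18, 12, -2]
W^⊗4:
  [26, 19, 25, 20, 5]
  [16, 12, 15, 13, -5]
  [13, 20, 16, 21, -8]
  [15, 25, 21, 26, -3]
  [17, 27, 23, 28, -1]
W^⊗5:
  [24, 34, 30, 35, 6]
  [17, 24, 20, 25, -4]
  [25, 21, 24, 22, 4]
  [30, 23, 29, 24, 9]
  [32, 25, 31, 26, 11]
Answer: row 1 of W^⊗5 = [17, 24, 20, 25, -4]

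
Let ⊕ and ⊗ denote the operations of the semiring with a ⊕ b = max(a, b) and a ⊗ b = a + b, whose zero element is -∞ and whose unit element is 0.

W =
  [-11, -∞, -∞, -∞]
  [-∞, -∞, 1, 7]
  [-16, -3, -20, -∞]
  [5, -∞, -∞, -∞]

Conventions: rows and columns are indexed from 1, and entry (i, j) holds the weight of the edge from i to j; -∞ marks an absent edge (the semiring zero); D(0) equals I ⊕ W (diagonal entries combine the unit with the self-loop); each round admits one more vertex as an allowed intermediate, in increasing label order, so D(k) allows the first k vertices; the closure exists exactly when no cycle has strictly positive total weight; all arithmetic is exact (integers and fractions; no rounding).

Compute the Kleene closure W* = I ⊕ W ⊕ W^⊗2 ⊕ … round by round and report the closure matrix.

D(0):
  [0, -∞, -∞, -∞]
  [-∞, 0, 1, 7]
  [-16, -3, 0, -∞]
  [5, -∞, -∞, 0]
D(1):
  [0, -∞, -∞, -∞]
  [-∞, 0, 1, 7]
  [-16, -3, 0, -∞]
  [5, -∞, -∞, 0]
D(2):
  [0, -∞, -∞, -∞]
  [-∞, 0, 1, 7]
  [-16, -3, 0, 4]
  [5, -∞, -∞, 0]
D(3):
  [0, -∞, -∞, -∞]
  [-15, 0, 1, 7]
  [-16, -3, 0, 4]
  [5, -∞, -∞, 0]
D(4):
  [0, -∞, -∞, -∞]
  [12, 0, 1, 7]
  [9, -3, 0, 4]
  [5, -∞, -∞, 0]
Answer: W* = [[0, -∞, -∞, -∞], [12, 0, 1, 7], [9, -3, 0, 4], [5, -∞, -∞, 0]]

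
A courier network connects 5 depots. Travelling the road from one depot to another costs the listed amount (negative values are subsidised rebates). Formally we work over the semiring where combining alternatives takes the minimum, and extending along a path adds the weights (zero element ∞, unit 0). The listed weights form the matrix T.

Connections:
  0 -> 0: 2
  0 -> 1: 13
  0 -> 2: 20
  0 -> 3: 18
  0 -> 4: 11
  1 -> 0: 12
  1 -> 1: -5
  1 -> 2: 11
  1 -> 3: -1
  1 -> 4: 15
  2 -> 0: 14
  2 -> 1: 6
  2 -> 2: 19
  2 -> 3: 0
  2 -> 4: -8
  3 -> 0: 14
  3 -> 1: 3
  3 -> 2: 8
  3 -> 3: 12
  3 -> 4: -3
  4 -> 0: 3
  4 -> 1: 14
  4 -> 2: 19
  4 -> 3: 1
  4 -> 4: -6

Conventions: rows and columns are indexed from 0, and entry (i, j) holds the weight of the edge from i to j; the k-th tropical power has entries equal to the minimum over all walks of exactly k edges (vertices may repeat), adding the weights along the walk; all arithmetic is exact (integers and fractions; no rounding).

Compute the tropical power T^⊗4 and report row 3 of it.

T^⊗2:
  [4, 8, 22, 12, 5]
  [7, -10, 6, -6, -4]
  [-5, 1, 8, -7, -14]
  [0, -2, 14, -2, -9]
  [-3, 4, 9, -5, -12]
T^⊗3:
  [6, 3, 19, 6, -1]
  [-1, -15, 1, -11, -10]
  [-11, -4, 1, -13, -20]
  [-6, -7, 6, -8, -15]
  [-9, -2, 3, -11, -18]
T^⊗4:
  [2, -2, 14, 0, -7]
  [-7, -20, -4, -16, -16]
  [-17, -10, -5, -19, -26]
  [-12, -12, 0, -14, -21]
  [-15, -8, -3, -17, -24]
Answer: row 3 of T^⊗4 = [-12, -12, 0, -14, -21]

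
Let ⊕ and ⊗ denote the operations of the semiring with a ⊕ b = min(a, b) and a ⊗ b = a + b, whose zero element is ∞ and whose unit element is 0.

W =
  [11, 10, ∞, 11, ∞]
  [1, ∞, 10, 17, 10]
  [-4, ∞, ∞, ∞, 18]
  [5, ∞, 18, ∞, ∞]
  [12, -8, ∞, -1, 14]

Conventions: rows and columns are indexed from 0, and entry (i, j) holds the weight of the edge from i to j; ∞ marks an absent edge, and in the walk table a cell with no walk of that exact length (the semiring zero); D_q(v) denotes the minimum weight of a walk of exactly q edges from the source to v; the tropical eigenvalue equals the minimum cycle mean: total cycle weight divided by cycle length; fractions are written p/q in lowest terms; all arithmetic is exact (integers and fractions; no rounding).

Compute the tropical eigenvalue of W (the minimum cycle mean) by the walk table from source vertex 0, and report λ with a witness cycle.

q=0: [0, ∞, ∞, ∞, ∞]
q=1: [11, 10, ∞, 11, ∞]
q=2: [11, 21, 20, 22, 20]
q=3: [16, 12, 31, 19, 31]
q=4: [13, 23, 22, 27, 22]
q=5: [18, 14, 33, 21, 33]
Optimal cycle mean attained by: cycle 1->4->1, total 10 + (-8), length 2.
Answer: λ = 1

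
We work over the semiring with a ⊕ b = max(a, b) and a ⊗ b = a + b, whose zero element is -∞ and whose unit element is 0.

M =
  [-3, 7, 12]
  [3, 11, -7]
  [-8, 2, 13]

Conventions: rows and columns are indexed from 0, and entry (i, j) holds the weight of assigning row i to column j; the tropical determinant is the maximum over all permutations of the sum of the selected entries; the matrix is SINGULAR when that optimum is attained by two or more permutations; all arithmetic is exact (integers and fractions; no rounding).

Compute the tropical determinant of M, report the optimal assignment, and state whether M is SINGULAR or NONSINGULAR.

σ = (0, 1, 2): (-3) + 11 + 13 = 21
σ = (0, 2, 1): (-3) + (-7) + 2 = -8
σ = (1, 0, 2): 7 + 3 + 13 = 23
σ = (1, 2, 0): 7 + (-7) + (-8) = -8
σ = (2, 0, 1): 12 + 3 + 2 = 17
σ = (2, 1, 0): 12 + 11 + (-8) = 15
Optimal value attained by: σ = (1, 0, 2).
Answer: det⊕(M) = 23; verdict: NONSINGULAR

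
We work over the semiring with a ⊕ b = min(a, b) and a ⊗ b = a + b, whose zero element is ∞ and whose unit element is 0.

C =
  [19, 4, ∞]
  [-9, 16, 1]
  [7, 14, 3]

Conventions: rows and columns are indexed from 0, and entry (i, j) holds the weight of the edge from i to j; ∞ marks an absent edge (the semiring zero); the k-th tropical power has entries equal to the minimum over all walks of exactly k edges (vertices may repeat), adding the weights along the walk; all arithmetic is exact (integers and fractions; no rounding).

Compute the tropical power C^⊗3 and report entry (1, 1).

C^⊗2:
  [-5, 20, 5]
  [7, -5, 4]
  [5, 11, 6]
C^⊗3:
  [11, -1, 8]
  [-14, 11, -4]
  [2, 9, 9]
Key observation: the optimum is the walk 1->0->1->1, with weight (-9) + 4 + 16 = 11.
Optimal value attained by: walk 1->0->1->1.
Answer: (C^⊗3)[1][1] = 11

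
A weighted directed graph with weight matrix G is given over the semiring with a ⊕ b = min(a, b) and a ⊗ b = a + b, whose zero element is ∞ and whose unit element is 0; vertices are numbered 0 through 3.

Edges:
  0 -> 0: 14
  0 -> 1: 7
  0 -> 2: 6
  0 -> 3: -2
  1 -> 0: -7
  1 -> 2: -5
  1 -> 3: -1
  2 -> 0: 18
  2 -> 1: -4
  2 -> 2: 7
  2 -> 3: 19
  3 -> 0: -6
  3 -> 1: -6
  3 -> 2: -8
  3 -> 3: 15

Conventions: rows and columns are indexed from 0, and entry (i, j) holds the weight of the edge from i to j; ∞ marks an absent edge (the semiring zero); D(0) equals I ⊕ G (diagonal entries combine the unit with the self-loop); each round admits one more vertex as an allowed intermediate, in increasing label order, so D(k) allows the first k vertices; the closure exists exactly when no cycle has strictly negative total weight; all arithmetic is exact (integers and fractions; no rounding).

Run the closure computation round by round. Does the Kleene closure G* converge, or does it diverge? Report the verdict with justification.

D(0):
  [0, 7, 6, -2]
  [-7, 0, -5, -1]
  [18, -4, 0, 19]
  [-6, -6, -8, 0]
Detection: at round 1, diagonal entry (3, 3) turns strictly negative.
Key observation: the cycle 3->0->3 has total weight (-6) + (-2), which is strictly negative.
Answer: DIVERGES — negative cycle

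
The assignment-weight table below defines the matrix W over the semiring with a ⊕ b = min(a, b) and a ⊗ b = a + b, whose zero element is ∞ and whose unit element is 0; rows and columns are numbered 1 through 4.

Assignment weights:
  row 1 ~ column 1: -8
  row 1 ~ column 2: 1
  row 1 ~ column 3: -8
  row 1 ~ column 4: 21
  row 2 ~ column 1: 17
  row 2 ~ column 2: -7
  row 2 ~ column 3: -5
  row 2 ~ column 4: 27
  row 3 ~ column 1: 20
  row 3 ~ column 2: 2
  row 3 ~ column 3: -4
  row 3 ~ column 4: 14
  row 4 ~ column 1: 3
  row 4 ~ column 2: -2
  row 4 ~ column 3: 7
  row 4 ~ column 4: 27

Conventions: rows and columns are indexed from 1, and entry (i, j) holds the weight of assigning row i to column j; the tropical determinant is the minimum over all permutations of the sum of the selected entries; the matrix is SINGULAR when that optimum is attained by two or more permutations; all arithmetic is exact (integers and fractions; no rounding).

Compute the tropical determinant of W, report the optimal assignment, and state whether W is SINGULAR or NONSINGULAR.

σ = (1, 2, 3, 4): (-8) + (-7) + (-4) + 27 = 8
σ = (1, 2, 4, 3): (-8) + (-7) + 14 + 7 = 6
σ = (1, 3, 2, 4): (-8) + (-5) + 2 + 27 = 16
σ = (1, 3, 4, 2): (-8) + (-5) + 14 + (-2) = -1
σ = (1, 4, 2, 3): (-8) + 27 + 2 + 7 = 28
σ = (1, 4, 3, 2): (-8) + 27 + (-4) + (-2) = 13
σ = (2, 1, 3, 4): 1 + 17 + (-4) + 27 = 41
σ = (2, 1, 4, 3): 1 + 17 + 14 + 7 = 39
σ = (2, 3, 1, 4): 1 + (-5) + 20 + 27 = 43
σ = (2, 3, 4, 1): 1 + (-5) + 14 + 3 = 13
σ = (2, 4, 1, 3): 1 + 27 + 20 + 7 = 55
σ = (2, 4, 3, 1): 1 + 27 + (-4) + 3 = 27
σ = (3, 1, 2, 4): (-8) + 17 + 2 + 27 = 38
σ = (3, 1, 4, 2): (-8) + 17 + 14 + (-2) = 21
σ = (3, 2, 1, 4): (-8) + (-7) + 20 + 27 = 32
σ = (3, 2, 4, 1): (-8) + (-7) + 14 + 3 = 2
σ = (3, 4, 1, 2): (-8) + 27 + 20 + (-2) = 37
σ = (3, 4, 2, 1): (-8) + 27 + 2 + 3 = 24
σ = (4, 1, 2, 3): 21 + 17 + 2 + 7 = 47
σ = (4, 1, 3, 2): 21 + 17 + (-4) + (-2) = 32
σ = (4, 2, 1, 3): 21 + (-7) + 20 + 7 = 41
σ = (4, 2, 3, 1): 21 + (-7) + (-4) + 3 = 13
σ = (4, 3, 1, 2): 21 + (-5) + 20 + (-2) = 34
σ = (4, 3, 2, 1): 21 + (-5) + 2 + 3 = 21
Optimal value attained by: σ = (1, 3, 4, 2).
Answer: det⊕(W) = -1; verdict: NONSINGULAR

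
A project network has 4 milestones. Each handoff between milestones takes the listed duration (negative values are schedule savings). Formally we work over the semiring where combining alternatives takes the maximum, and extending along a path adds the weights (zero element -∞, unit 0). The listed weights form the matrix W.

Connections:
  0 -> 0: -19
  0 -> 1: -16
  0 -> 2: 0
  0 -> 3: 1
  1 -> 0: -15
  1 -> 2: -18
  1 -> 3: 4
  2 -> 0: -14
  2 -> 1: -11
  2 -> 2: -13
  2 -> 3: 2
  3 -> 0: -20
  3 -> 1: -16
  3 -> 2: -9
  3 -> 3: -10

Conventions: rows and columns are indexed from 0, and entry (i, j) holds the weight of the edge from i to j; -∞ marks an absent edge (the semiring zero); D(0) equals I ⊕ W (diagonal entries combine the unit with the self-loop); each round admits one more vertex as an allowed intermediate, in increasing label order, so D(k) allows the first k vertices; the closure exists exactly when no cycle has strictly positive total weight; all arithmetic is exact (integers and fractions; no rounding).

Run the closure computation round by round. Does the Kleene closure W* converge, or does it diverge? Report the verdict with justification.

D(0):
  [0, -16, 0, 1]
  [-15, 0, -18, 4]
  [-14, -11, 0, 2]
  [-20, -16, -9, 0]
D(1):
  [0, -16, 0, 1]
  [-15, 0, -15, 4]
  [-14, -11, 0, 2]
  [-20, -16, -9, 0]
D(2):
  [0, -16, 0, 1]
  [-15, 0, -15, 4]
  [-14, -11, 0, 2]
  [-20, -16, -9, 0]
D(3):
  [0, -11, 0, 2]
  [-15, 0, -15, 4]
  [-14, -11, 0, 2]
  [-20, -16, -9, 0]
D(4):
  [0, -11, 0, 2]
  [-15, 0, -5, 4]
  [-14, -11, 0, 2]
  [-20, -16, -9, 0]
Key observation: every diagonal entry stays at the unit through all rounds, so no improving cycle exists.
Answer: CONVERGES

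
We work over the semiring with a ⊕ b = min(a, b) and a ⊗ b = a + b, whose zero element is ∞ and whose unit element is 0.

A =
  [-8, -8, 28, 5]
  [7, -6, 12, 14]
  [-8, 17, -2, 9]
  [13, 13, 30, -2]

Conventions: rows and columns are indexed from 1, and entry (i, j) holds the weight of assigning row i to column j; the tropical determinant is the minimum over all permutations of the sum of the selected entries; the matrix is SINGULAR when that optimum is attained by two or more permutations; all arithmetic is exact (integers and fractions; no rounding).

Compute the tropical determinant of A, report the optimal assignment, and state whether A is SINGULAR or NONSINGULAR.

σ = (1, 2, 3, 4): (-8) + (-6) + (-2) + (-2) = -18
σ = (1, 2, 4, 3): (-8) + (-6) + 9 + 30 = 25
σ = (1, 3, 2, 4): (-8) + 12 + 17 + (-2) = 19
σ = (1, 3, 4, 2): (-8) + 12 + 9 + 13 = 26
σ = (1, 4, 2, 3): (-8) + 14 + 17 + 30 = 53
σ = (1, 4, 3, 2): (-8) + 14 + (-2) + 13 = 17
σ = (2, 1, 3, 4): (-8) + 7 + (-2) + (-2) = -5
σ = (2, 1, 4, 3): (-8) + 7 + 9 + 30 = 38
σ = (2, 3, 1, 4): (-8) + 12 + (-8) + (-2) = -6
σ = (2, 3, 4, 1): (-8) + 12 + 9 + 13 = 26
σ = (2, 4, 1, 3): (-8) + 14 + (-8) + 30 = 28
σ = (2, 4, 3, 1): (-8) + 14 + (-2) + 13 = 17
σ = (3, 1, 2, 4): 28 + 7 + 17 + (-2) = 50
σ = (3, 1, 4, 2): 28 + 7 + 9 + 13 = 57
σ = (3, 2, 1, 4): 28 + (-6) + (-8) + (-2) = 12
σ = (3, 2, 4, 1): 28 + (-6) + 9 + 13 = 44
σ = (3, 4, 1, 2): 28 + 14 + (-8) + 13 = 47
σ = (3, 4, 2, 1): 28 + 14 + 17 + 13 = 72
σ = (4, 1, 2, 3): 5 + 7 + 17 + 30 = 59
σ = (4, 1, 3, 2): 5 + 7 + (-2) + 13 = 23
σ = (4, 2, 1, 3): 5 + (-6) + (-8) + 30 = 21
σ = (4, 2, 3, 1): 5 + (-6) + (-2) + 13 = 10
σ = (4, 3, 1, 2): 5 + 12 + (-8) + 13 = 22
σ = (4, 3, 2, 1): 5 + 12 + 17 + 13 = 47
Optimal value attained by: σ = (1, 2, 3, 4).
Answer: det⊕(A) = -18; verdict: NONSINGULAR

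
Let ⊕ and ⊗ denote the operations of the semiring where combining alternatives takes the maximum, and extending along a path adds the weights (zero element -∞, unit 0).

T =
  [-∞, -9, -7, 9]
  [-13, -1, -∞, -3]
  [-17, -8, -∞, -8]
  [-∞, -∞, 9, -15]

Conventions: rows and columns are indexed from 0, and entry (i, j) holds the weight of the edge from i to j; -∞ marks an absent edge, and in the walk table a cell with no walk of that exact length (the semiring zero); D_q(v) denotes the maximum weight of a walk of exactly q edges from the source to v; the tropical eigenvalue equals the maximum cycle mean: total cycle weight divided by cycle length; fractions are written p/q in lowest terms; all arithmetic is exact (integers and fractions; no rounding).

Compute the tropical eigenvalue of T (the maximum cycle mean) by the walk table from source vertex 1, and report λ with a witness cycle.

q=0: [-∞, 0, -∞, -∞]
q=1: [-13, -1, -∞, -3]
q=2: [-14, -2, 6, -4]
q=3: [-11, -2, 5, -2]
q=4: [-12, -3, 7, -2]
Optimal cycle mean attained by: cycle 2->3->2, total (-8) + 9, length 2.
Answer: λ = 1/2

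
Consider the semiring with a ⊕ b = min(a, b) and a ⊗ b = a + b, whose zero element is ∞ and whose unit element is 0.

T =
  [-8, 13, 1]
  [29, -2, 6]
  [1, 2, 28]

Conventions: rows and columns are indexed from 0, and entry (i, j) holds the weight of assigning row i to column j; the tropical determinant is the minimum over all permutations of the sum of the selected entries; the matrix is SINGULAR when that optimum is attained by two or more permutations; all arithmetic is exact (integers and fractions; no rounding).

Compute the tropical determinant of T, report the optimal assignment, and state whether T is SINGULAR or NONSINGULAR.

σ = (0, 1, 2): (-8) + (-2) + 28 = 18
σ = (0, 2, 1): (-8) + 6 + 2 = 0
σ = (1, 0, 2): 13 + 29 + 28 = 70
σ = (1, 2, 0): 13 + 6 + 1 = 20
σ = (2, 0, 1): 1 + 29 + 2 = 32
σ = (2, 1, 0): 1 + (-2) + 1 = 0
Optimal value attained by: σ = (0, 2, 1).
Answer: det⊕(T) = 0; verdict: SINGULAR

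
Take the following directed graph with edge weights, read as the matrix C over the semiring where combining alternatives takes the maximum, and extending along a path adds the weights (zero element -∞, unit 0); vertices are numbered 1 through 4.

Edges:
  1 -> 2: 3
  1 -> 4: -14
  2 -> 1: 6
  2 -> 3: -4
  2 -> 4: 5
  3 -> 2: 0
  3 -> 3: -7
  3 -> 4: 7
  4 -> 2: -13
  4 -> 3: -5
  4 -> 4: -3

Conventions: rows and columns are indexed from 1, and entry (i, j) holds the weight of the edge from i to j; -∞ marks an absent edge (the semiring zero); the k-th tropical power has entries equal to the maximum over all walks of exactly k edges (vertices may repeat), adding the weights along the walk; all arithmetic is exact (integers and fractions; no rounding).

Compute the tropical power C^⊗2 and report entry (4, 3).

C^⊗2:
  [9, -27, -1, 8]
  [-∞, 9, 0, 3]
  [6, -6, 2, 5]
  [-7, -5, -8, 2]
Key observation: the optimum is the walk 4->4->3, with weight (-3) + (-5) = -8.
Optimal value attained by: walk 4->4->3.
Answer: (C^⊗2)[4][3] = -8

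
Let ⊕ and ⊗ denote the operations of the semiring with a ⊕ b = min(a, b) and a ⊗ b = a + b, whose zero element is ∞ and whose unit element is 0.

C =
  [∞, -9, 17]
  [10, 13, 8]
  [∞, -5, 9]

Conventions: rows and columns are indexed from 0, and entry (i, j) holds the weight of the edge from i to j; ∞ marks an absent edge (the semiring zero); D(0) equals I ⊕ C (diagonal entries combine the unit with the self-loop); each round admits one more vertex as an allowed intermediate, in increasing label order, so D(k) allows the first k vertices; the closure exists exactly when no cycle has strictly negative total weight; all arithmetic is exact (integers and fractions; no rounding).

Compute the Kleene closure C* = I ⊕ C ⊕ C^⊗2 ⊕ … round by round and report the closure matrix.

D(0):
  [0, -9, 17]
  [10, 0, 8]
  [∞, -5, 0]
D(1):
  [0, -9, 17]
  [10, 0, 8]
  [∞, -5, 0]
D(2):
  [0, -9, -1]
  [10, 0, 8]
  [5, -5, 0]
D(3):
  [0, -9, -1]
  [10, 0, 8]
  [5, -5, 0]
Answer: C* = [[0, -9, -1], [10, 0, 8], [5, -5, 0]]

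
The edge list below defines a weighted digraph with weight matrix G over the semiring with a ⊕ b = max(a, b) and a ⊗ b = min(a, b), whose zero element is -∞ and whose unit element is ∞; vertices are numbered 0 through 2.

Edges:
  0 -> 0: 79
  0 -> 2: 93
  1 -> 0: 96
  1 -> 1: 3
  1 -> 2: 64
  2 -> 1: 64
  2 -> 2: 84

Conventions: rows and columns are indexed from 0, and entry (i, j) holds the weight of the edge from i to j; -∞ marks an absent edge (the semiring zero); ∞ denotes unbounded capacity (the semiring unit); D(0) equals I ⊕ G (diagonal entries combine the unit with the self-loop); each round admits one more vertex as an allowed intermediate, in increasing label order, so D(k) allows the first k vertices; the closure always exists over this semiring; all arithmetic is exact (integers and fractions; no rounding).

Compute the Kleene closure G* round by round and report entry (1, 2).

D(0):
  [∞, -∞, 93]
  [96, ∞, 64]
  [-∞, 64, ∞]
D(1):
  [∞, -∞, 93]
  [96, ∞, 93]
  [-∞, 64, ∞]
D(2):
  [∞, -∞, 93]
  [96, ∞, 93]
  [64, 64, ∞]
D(3):
  [∞, 64, 93]
  [96, ∞, 93]
  [64, 64, ∞]
Answer: G*[1][2] = 93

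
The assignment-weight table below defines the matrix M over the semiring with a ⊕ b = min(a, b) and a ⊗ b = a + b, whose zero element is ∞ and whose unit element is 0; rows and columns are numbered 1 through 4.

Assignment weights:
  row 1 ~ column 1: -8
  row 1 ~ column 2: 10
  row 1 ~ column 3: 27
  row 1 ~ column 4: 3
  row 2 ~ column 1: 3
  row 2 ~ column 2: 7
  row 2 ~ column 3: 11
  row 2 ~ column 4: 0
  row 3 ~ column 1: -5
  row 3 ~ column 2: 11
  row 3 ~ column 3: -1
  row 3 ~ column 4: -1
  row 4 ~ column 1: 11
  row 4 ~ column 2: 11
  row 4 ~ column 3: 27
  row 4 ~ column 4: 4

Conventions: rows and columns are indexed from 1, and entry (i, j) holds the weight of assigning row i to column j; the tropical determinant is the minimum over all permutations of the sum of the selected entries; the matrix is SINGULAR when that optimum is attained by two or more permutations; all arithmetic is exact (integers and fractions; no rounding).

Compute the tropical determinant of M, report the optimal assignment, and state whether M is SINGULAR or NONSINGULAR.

σ = (1, 2, 3, 4): (-8) + 7 + (-1) + 4 = 2
σ = (1, 2, 4, 3): (-8) + 7 + (-1) + 27 = 25
σ = (1, 3, 2, 4): (-8) + 11 + 11 + 4 = 18
σ = (1, 3, 4, 2): (-8) + 11 + (-1) + 11 = 13
σ = (1, 4, 2, 3): (-8) + 0 + 11 + 27 = 30
σ = (1, 4, 3, 2): (-8) + 0 + (-1) + 11 = 2
σ = (2, 1, 3, 4): 10 + 3 + (-1) + 4 = 16
σ = (2, 1, 4, 3): 10 + 3 + (-1) + 27 = 39
σ = (2, 3, 1, 4): 10 + 11 + (-5) + 4 = 20
σ = (2, 3, 4, 1): 10 + 11 + (-1) + 11 = 31
σ = (2, 4, 1, 3): 10 + 0 + (-5) + 27 = 32
σ = (2, 4, 3, 1): 10 + 0 + (-1) + 11 = 20
σ = (3, 1, 2, 4): 27 + 3 + 11 + 4 = 45
σ = (3, 1, 4, 2): 27 + 3 + (-1) + 11 = 40
σ = (3, 2, 1, 4): 27 + 7 + (-5) + 4 = 33
σ = (3, 2, 4, 1): 27 + 7 + (-1) + 11 = 44
σ = (3, 4, 1, 2): 27 + 0 + (-5) + 11 = 33
σ = (3, 4, 2, 1): 27 + 0 + 11 + 11 = 49
σ = (4, 1, 2, 3): 3 + 3 + 11 + 27 = 44
σ = (4, 1, 3, 2): 3 + 3 + (-1) + 11 = 16
σ = (4, 2, 1, 3): 3 + 7 + (-5) + 27 = 32
σ = (4, 2, 3, 1): 3 + 7 + (-1) + 11 = 20
σ = (4, 3, 1, 2): 3 + 11 + (-5) + 11 = 20
σ = (4, 3, 2, 1): 3 + 11 + 11 + 11 = 36
Optimal value attained by: σ = (1, 2, 3, 4).
Answer: det⊕(M) = 2; verdict: SINGULAR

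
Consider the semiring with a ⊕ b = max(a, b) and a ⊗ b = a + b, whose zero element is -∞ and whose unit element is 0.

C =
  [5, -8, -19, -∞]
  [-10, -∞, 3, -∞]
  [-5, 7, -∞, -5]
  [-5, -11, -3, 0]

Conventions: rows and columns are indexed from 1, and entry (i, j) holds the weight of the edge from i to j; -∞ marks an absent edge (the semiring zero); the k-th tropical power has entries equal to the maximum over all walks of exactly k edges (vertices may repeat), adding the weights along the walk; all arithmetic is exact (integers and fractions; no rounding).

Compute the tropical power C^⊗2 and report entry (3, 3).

C^⊗2:
  [10, -3, -5, -24]
  [-2, 10, -29, -2]
  [0, -13, 10, -5]
  [0, 4, -3, 0]
Key observation: the optimum is the walk 3->2->3, with weight 7 + 3 = 10.
Optimal value attained by: walk 3->2->3.
Answer: (C^⊗2)[3][3] = 10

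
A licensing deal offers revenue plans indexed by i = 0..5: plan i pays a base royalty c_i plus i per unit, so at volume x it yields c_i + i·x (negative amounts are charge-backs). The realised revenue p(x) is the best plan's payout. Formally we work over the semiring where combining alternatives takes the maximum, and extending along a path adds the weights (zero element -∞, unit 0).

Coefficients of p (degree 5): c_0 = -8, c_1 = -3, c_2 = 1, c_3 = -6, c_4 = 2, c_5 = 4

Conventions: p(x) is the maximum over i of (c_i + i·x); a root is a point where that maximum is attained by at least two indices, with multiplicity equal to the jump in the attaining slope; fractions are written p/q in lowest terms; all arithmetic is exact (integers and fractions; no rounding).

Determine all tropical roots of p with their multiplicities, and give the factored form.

hull edge (i=0, c=-8) to (i=1, c=-3): slope 5, span 1
hull edge (i=1, c=-3) to (i=2, c=1): slope 4, span 1
hull edge (i=2, c=1) to (i=5, c=4): slope 1, span 3
Factored form: p(x) = 4 ⊗ (x ⊕ (-5)) ⊗ (x ⊕ (-4)) ⊗ (x ⊕ (-1)) ⊗ (x ⊕ (-1)) ⊗ (x ⊕ (-1))
Answer: roots = -5 (mult 1), -4 (mult 1), -1 (mult 3)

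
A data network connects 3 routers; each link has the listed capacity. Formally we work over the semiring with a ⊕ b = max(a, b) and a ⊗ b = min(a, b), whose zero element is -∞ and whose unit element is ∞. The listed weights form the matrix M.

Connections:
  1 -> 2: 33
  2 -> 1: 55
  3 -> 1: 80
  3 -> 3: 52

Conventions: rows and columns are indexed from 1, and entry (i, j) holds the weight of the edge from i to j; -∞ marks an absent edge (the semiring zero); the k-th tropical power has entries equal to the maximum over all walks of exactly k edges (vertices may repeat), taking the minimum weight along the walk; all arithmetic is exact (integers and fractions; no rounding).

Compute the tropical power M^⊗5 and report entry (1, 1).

M^⊗2:
  [33, -∞, -∞]
  [-∞, 33, -∞]
  [52, 33, 52]
M^⊗3:
  [-∞, 33, -∞]
  [33, -∞, -∞]
  [52, 33, 52]
M^⊗4:
  [33, -∞, -∞]
  [-∞, 33, -∞]
  [52, 33, 52]
M^⊗5:
  [-∞, 33, -∞]
  [33, -∞, -∞]
  [52, 33, 52]
Key observation: no walk of exactly 5 edges connects these vertices, so the entry is the semiring zero.
Answer: (M^⊗5)[1][1] = -∞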